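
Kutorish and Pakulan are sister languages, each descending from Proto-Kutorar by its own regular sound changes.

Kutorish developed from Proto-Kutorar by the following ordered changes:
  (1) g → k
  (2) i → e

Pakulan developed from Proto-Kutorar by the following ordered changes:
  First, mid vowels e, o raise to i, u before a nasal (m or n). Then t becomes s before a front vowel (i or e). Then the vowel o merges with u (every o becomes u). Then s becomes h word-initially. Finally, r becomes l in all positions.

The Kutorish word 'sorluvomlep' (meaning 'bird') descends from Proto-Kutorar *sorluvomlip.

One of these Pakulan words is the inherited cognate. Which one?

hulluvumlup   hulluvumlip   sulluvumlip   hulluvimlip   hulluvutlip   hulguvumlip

Pakulan: *sorluvomlip > sorluvumlip > surluvumlip > hurluvumlip > hulluvumlip  (by pre-nasal raising, vowel merger, debuccalisation, unconditioned shift)
Only 'hulluvumlip' matches the regular Pakulan development of *sorluvomlip.

hulluvumlip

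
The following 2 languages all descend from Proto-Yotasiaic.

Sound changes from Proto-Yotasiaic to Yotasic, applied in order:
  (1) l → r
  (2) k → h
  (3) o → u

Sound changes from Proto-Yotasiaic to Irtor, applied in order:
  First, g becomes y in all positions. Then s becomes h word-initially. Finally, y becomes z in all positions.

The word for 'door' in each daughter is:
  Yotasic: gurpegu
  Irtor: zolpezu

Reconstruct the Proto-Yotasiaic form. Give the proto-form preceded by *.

Position 1: Yotasic has g, Irtor has z. Yotasic preserves g here (none of its changes turn any other segment into g), so the proto-segment is *g.
Position 3: Yotasic has r, Irtor has l. Irtor preserves l here (none of its changes turn any other segment into l), so the proto-segment is *l.
This points to *golpegu. Verify forward in each daughter:
Yotasic: *golpegu > gorpegu > gurpegu  (by unconditioned shift, vowel merger)
Irtor: *golpegu
  golpegu → yolpeyu   [unconditioned shift]
  yolpeyu (rule 2 does not apply)
  yolpeyu → zolpezu   [unconditioned shift]
  giving Irtor zolpezu.
No other proto-form is consistent with every reflex, so the reconstruction is *golpegu.

*golpegu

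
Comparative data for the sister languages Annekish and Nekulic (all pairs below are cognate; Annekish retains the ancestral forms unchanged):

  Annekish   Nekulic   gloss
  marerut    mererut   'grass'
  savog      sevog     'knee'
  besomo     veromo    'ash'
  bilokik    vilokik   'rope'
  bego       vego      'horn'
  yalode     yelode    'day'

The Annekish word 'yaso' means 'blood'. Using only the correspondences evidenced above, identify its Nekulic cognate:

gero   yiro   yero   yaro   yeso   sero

yero

yalode ~ yelode — Annekish a corresponds to Nekulic e after a consonant, before a consonant other than r, m, n, p, b, f, v.
besomo ~ veromo — Annekish s corresponds to Nekulic r between vowels (before a back vowel).
Applying these to Annekish 'yaso':
  yaso → yeso   (a→e after a consonant, before a consonant other than r, m, n, p, b, f, v)
  yeso → yero   (s→r between vowels (before a back vowel))
So the Nekulic cognate is 'yero'.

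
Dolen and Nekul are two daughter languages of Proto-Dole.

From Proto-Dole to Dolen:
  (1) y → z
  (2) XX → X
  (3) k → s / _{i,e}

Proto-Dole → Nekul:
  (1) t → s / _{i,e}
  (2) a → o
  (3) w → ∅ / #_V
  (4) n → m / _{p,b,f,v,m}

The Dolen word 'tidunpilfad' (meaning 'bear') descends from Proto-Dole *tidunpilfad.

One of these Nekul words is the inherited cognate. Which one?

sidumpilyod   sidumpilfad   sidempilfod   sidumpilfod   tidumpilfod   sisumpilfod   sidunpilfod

sidumpilfod

Nekul: start from *tidunpilfad.
  rule 1 (palatalisation): tidunpilfad → sidunpilfad
  rule 2 (vowel merger): sidunpilfad → sidunpilfod
  rule 3: no change — sidunpilfod
  rule 4 (nasal place assimilation): sidunpilfod → sidumpilfod
  ⇒ Nekul sidumpilfod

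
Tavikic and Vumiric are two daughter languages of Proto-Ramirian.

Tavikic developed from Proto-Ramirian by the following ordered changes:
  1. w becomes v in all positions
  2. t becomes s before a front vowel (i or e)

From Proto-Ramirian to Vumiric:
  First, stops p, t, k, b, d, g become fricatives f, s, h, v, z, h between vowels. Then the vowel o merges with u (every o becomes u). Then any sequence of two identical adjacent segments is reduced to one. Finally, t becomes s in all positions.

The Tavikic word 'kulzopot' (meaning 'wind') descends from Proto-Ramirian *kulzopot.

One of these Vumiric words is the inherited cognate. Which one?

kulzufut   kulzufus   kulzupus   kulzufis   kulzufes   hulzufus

kulzufus

Vumiric: *kulzopot > kulzofot > kulzufut > kulzufus  (by intervocalic lenition, vowel merger, unconditioned shift)
Only 'kulzufus' matches the regular Vumiric development of *kulzopot.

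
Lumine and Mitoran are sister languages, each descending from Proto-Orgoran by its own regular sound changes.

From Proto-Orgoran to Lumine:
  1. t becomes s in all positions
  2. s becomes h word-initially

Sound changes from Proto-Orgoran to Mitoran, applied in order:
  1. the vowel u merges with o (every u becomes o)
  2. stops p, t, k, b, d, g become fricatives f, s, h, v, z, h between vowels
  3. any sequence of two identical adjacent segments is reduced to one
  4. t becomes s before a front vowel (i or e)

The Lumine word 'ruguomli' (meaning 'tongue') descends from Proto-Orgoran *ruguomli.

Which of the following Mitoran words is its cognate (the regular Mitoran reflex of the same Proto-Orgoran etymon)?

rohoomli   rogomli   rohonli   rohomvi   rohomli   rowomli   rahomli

rohomli

Mitoran: start from *ruguomli.
  rule 1 (vowel merger): ruguomli → rogoomli
  rule 2 (intervocalic lenition): rogoomli → rohoomli
  rule 3 (degemination): rohoomli → rohomli
  rule 4: no change — rohomli
  ⇒ Mitoran rohomli
The other candidates each miss or misapply at least one Mitoran change.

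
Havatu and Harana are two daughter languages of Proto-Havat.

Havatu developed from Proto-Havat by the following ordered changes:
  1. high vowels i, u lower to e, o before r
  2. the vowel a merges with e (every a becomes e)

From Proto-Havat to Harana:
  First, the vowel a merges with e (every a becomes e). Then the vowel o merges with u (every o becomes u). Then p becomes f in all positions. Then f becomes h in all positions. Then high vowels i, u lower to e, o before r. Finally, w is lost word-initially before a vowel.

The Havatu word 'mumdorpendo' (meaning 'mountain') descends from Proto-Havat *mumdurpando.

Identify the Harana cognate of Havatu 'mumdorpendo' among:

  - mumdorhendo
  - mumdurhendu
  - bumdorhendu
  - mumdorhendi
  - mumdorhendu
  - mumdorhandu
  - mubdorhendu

mumdorhendu

Harana: *mumdurpando
  mumdurpando → mumdurpendo   [vowel merger]
  mumdurpendo → mumdurpendu   [vowel merger]
  mumdurpendu → mumdurfendu   [unconditioned shift]
  mumdurfendu → mumdurhendu   [unconditioned shift]
  mumdurhendu → mumdorhendu   [pre-rhotic lowering]
  mumdorhendu (rule 6 does not apply)
  giving Harana mumdorhendu.
The other candidates each miss or misapply at least one Harana change.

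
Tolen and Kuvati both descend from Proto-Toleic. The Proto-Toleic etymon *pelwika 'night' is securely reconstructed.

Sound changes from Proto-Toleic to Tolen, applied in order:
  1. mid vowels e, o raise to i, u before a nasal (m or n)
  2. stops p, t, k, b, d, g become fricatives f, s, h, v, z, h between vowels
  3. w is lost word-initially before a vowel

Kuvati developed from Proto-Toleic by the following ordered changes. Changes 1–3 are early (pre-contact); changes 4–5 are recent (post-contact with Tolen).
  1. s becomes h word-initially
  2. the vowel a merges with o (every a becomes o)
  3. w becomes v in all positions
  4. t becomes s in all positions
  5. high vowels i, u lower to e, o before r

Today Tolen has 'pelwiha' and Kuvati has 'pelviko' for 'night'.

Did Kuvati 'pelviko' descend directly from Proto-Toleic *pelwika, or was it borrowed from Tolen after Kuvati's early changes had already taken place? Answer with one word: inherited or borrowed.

If inherited, *pelwika would pass through all of Kuvati's changes:
Kuvati: *pelwika > pelwiko > pelviko  (by vowel merger, unconditioned shift)
If borrowed from Tolen 'pelwiha' after the early changes, it would undergo only the recent ones:
  rule 4 (unconditioned shift): no change (pelwiha)
  rule 5 (pre-rhotic lowering): no change (pelwiha)
  ⇒ as a loan: pelwiha
Kuvati 'pelviko' matches the inherited outcome exactly, so it is an inherited cognate, not a loan.

inherited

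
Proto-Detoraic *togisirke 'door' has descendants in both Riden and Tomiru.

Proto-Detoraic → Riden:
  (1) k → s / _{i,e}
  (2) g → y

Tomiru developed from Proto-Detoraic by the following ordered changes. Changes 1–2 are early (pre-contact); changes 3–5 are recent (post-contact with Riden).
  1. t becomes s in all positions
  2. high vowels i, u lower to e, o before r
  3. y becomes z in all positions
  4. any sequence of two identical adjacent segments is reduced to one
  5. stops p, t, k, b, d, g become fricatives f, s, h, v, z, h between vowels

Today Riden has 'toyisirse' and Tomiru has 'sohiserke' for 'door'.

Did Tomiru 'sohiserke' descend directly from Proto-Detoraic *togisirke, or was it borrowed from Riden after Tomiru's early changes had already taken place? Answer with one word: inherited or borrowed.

If inherited, *togisirke would pass through all of Tomiru's changes:
Tomiru: *togisirke > sogisirke > sogiserke > sohiserke  (by unconditioned shift, pre-rhotic lowering, intervocalic lenition)
If borrowed from Riden 'toyisirse' after the early changes, it would undergo only the recent ones:
  rule 3 (unconditioned shift): toyisirse → tozisirse
  rule 4 (degemination): no change (tozisirse)
  rule 5 (intervocalic lenition): no change (tozisirse)
  ⇒ as a loan: tozisirse
Tomiru 'sohiserke' matches the inherited outcome exactly, so it is an inherited cognate, not a loan.

inherited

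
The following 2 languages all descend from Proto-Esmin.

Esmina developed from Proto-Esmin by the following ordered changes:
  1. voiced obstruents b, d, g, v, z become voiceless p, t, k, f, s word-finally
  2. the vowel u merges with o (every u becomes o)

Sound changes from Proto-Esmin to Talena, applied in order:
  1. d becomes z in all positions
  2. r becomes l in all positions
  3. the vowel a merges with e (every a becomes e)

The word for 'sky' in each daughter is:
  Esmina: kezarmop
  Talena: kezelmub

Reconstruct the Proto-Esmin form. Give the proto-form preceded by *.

Position 5: Esmina has r, Talena has l. Esmina preserves r here (none of its changes turn any other segment into r), so the proto-segment is *r.
Position 4: Esmina has a, Talena has e. Esmina preserves a here (none of its changes turn any other segment into a), so the proto-segment is *a.
Continuing position by position gives *kezarmub; check it forward:
Esmina: start from *kezarmub.
  rule 1 (final devoicing): kezarmub → kezarmup
  rule 2 (vowel merger): kezarmup → kezarmop
  ⇒ Esmina kezarmop
Talena: start from *kezarmub.
  rule 1: no change — kezarmub
  rule 2 (unconditioned shift): kezarmub → kezalmub
  rule 3 (vowel merger): kezalmub → kezelmub
  ⇒ Talena kezelmub
No other proto-form is consistent with every reflex, so the reconstruction is *kezarmub.

*kezarmub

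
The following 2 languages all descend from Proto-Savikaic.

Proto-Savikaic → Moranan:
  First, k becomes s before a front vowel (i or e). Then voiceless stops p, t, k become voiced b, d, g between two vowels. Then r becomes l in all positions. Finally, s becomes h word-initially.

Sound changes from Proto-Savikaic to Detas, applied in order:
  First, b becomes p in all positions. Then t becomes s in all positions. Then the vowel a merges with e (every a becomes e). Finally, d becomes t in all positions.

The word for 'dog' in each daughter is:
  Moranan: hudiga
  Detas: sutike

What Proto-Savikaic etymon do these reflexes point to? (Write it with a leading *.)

Position 1: Moranan has h, Detas has s. Taking the neighbouring segments as reconstructed: Moranan h could go back to *s or *h; Detas s could go back to *t or *s — the one source consistent with every daughter is *s.
Position 6: Moranan has a, Detas has e. Moranan preserves a here (none of its changes turn any other segment into a), so the proto-segment is *a.
Verify the candidate proto-form against each daughter:
Moranan: *sudika > sudiga > hudiga  (by intervocalic voicing, debuccalisation)
Detas: *sudika
  sudika (rule 1 does not apply)
  sudika (rule 2 does not apply)
  sudika → sudike   [vowel merger]
  sudike → sutike   [unconditioned shift]
  giving Detas sutike.
No other proto-form is consistent with every reflex, so the reconstruction is *sudika.

*sudika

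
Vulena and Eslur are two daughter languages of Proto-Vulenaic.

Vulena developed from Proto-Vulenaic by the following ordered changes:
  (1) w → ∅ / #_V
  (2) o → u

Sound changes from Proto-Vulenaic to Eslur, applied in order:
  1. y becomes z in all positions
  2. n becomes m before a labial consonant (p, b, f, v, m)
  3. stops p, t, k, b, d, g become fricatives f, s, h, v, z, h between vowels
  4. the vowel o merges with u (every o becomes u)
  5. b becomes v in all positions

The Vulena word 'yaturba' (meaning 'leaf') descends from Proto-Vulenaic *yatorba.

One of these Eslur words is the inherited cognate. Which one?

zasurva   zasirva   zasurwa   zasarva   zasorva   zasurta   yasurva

Eslur: *yatorba
  yatorba → zatorba   [unconditioned shift]
  zatorba (rule 2 does not apply)
  zatorba → zasorba   [intervocalic lenition]
  zasorba → zasurba   [vowel merger]
  zasurba → zasurva   [unconditioned shift]
  giving Eslur zasurva.
The other candidates each miss or misapply at least one Eslur change.

zasurva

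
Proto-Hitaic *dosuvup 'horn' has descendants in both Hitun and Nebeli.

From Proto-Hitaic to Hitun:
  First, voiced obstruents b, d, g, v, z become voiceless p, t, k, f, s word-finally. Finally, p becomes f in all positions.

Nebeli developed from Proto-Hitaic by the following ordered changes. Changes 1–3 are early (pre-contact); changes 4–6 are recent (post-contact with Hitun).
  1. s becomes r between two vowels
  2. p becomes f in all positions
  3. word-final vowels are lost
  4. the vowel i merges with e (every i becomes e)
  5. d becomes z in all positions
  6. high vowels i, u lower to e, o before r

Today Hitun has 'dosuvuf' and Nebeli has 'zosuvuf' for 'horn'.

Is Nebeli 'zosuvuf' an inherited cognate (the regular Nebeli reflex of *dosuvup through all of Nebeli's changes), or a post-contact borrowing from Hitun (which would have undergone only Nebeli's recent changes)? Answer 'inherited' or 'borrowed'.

borrowed

If inherited, *dosuvup would pass through all of Nebeli's changes:
Nebeli: *dosuvup
  dosuvup → doruvup   [rhotacism]
  doruvup → doruvuf   [unconditioned shift]
  doruvuf (rule 3 does not apply)
  doruvuf (rule 4 does not apply)
  doruvuf → zoruvuf   [unconditioned shift]
  zoruvuf (rule 6 does not apply)
  giving Nebeli zoruvuf.
If borrowed from Hitun 'dosuvuf' after the early changes, it would undergo only the recent ones:
  rule 4 (vowel merger): no change (dosuvuf)
  rule 5 (unconditioned shift): dosuvuf → zosuvuf
  rule 6 (pre-rhotic lowering): no change (zosuvuf)
  ⇒ as a loan: zosuvuf
Nebeli 'zosuvuf' matches the loan outcome 'zosuvuf', not the inherited 'zoruvuf' — it skipped the early Nebeli changes, so it was borrowed from Hitun.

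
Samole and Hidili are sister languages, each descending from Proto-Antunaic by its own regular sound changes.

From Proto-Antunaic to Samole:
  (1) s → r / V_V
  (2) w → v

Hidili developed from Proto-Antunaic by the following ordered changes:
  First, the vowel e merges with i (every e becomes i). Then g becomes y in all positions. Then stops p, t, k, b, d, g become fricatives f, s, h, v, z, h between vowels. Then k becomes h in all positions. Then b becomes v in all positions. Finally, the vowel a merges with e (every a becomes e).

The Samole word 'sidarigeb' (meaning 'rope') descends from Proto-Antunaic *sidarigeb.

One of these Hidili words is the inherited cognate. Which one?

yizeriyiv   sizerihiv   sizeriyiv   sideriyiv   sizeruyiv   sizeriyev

Hidili: *sidarigeb > sidarigib > sidariyib > sizariyib > sizariyiv > sizeriyiv  (by vowel merger, unconditioned shift, intervocalic lenition, unconditioned shift, vowel merger)
The other candidates each miss or misapply at least one Hidili change.

sizeriyiv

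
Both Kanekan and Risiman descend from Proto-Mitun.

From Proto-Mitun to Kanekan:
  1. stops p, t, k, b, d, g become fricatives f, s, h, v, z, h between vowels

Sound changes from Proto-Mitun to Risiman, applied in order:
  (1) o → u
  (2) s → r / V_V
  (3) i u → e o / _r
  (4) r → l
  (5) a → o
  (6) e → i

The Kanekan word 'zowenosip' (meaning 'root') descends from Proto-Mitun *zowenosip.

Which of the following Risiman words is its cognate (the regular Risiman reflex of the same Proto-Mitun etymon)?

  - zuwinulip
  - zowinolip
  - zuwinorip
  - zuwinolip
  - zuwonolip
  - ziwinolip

zuwinolip

Risiman: *zowenosip
  zowenosip → zuwenusip   [vowel merger]
  zuwenusip → zuwenurip   [rhotacism]
  zuwenurip → zuwenorip   [pre-rhotic lowering]
  zuwenorip → zuwenolip   [unconditioned shift]
  zuwenolip (rule 5 does not apply)
  zuwenolip → zuwinolip   [vowel merger]
  giving Risiman zuwinolip.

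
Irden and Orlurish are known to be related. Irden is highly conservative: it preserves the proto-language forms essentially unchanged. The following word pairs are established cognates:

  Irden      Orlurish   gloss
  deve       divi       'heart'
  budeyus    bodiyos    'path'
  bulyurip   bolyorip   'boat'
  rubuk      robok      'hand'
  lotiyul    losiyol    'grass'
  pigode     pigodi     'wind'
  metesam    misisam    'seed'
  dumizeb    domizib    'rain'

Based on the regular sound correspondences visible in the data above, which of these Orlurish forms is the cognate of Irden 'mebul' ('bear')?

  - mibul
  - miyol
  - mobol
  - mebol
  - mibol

mibol

dumizeb ~ domizib — Irden e corresponds to Orlurish i after a consonant, before a labial obstruent.
budeyus ~ bodiyos, bulyurip ~ bolyorip — Irden u corresponds to Orlurish o after a consonant, before a consonant other than r, m, n, p, b, f, v.
Applying these to Irden 'mebul':
  mebul → mibul   (e→i after a consonant, before a labial obstruent)
  mibul → mibol   (u→o after a consonant, before a consonant other than r, m, n, p, b, f, v)
So the Orlurish cognate is 'mibol'.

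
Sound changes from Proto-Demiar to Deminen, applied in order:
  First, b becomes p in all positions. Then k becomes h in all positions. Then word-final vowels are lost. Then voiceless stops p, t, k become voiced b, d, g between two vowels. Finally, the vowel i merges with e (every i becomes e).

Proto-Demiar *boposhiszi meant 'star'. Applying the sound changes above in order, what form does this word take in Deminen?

poboshesz

Deminen: *boposhiszi
  boposhiszi → poposhiszi   [unconditioned shift]
  poposhiszi (rule 2 does not apply)
  poposhiszi → poposhisz   [apocope]
  poposhisz → poboshisz   [intervocalic voicing]
  poboshisz → poboshesz   [vowel merger]
  giving Deminen poboshesz.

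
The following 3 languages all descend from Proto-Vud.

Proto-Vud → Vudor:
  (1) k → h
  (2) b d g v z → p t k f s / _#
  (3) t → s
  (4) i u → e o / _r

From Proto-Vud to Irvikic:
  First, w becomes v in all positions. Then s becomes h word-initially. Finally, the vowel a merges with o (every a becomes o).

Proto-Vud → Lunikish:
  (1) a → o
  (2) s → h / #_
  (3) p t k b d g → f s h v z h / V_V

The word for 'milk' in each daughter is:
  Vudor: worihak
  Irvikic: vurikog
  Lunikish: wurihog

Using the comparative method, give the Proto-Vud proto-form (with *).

Position 6: Vudor has a, Irvikic has o, Lunikish has o. Vudor preserves a here (none of its changes turn any other segment into a), so the proto-segment is *a.
Position 2: Vudor has o, Irvikic has u, Lunikish has u. Irvikic preserves u here (none of its changes turn any other segment into u), so the proto-segment is *u.
Continuing position by position gives *wurikag; check it forward:
Vudor: start from *wurikag.
  rule 1 (unconditioned shift): wurikag → wurihag
  rule 2 (final devoicing): wurihag → wurihak
  rule 3: no change — wurihak
  rule 4 (pre-rhotic lowering): wurihak → worihak
  ⇒ Vudor worihak
Irvikic: *wurikag > vurikag > vurikog  (by unconditioned shift, vowel merger)
Lunikish: start from *wurikag.
  rule 1 (vowel merger): wurikag → wurikog
  rule 2: no change — wurikog
  rule 3 (intervocalic lenition): wurikog → wurihog
  ⇒ Lunikish wurihog
No other proto-form is consistent with every reflex, so the reconstruction is *wurikag.

*wurikag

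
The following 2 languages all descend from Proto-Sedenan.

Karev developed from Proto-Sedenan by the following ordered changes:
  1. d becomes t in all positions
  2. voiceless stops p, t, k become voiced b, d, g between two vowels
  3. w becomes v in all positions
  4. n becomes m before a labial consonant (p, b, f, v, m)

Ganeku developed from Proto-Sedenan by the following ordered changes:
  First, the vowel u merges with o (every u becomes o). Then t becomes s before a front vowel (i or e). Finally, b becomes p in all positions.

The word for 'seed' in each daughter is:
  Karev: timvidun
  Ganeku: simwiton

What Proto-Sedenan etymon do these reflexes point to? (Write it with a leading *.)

Position 1: Karev has t, Ganeku has s. Taking the neighbouring segments as reconstructed: Karev t could go back to *t or *d; Ganeku s could go back to *t or *s — the one source consistent with every daughter is *t.
Position 6: Karev has d, Ganeku has t. Ganeku preserves t here (none of its changes turn any other segment into t), so the proto-segment is *t.
Continuing position by position gives *timwitun; check it forward:
Karev: *timwitun > timwidun > timvidun  (by intervocalic voicing, unconditioned shift)
Ganeku: start from *timwitun.
  rule 1 (vowel merger): timwitun → timwiton
  rule 2 (palatalisation): timwiton → simwiton
  rule 3: no change — simwiton
  ⇒ Ganeku simwiton
*timwitun is the unique common source.

*timwitun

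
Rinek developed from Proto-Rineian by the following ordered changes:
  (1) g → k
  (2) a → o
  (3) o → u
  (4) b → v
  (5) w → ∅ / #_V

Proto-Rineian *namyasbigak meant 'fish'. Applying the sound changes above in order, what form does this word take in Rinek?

numyusvikuk

Rinek: *namyasbigak > namyasbikak > nomyosbikok > numyusbikuk > numyusvikuk  (by unconditioned shift, vowel merger, vowel merger, unconditioned shift)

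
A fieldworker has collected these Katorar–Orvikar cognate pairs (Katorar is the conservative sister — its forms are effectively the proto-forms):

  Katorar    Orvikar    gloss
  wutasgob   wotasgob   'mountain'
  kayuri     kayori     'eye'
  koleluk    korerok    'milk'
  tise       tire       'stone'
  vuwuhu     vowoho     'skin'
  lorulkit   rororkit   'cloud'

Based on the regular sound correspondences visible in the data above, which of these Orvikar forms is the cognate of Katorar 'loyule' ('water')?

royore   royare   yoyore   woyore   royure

royore

lorulkit ~ rororkit — Katorar l corresponds to Orvikar r word-initially before a back vowel.
wutasgob ~ wotasgob, koleluk ~ korerok — Katorar u corresponds to Orvikar o after a consonant, before a consonant other than r, m, n, p, b, f, v.
koleluk ~ korerok — Katorar l corresponds to Orvikar r between vowels (before a front vowel).
Applying these to Katorar 'loyule':
  loyule → royule   (l→r word-initially before a back vowel)
  royule → royole   (u→o after a consonant, before a consonant other than r, m, n, p, b, f, v)
  royole → royore   (l→r between vowels (before a front vowel))
So the Orvikar cognate is 'royore'.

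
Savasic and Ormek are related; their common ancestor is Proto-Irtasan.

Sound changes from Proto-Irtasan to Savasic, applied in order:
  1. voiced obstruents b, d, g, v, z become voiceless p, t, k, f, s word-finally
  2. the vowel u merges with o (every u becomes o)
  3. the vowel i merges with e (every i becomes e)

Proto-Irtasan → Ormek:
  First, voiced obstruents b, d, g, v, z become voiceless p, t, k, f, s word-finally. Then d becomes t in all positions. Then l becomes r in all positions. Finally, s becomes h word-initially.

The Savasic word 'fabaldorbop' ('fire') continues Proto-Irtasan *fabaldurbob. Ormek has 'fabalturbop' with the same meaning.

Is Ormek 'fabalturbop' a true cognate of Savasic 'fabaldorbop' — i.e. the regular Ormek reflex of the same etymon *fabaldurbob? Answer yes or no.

no

Derive the expected Ormek reflex of *fabaldurbob:
Ormek: start from *fabaldurbob.
  rule 1 (final devoicing): fabaldurbob → fabaldurbop
  rule 2 (unconditioned shift): fabaldurbop → fabalturbop
  rule 3 (unconditioned shift): fabalturbop → fabarturbop
  rule 4: no change — fabarturbop
  ⇒ Ormek fabarturbop
The regular Ormek reflex would be 'fabarturbop', but the attested form is 'fabalturbop'. The correspondence is irregular, so they are not cognates (the Ormek form has a different source).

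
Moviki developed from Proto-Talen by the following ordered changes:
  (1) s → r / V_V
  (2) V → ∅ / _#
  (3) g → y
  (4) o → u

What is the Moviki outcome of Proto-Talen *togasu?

tuyar

Moviki: *togasu
  togasu → togaru   [rhotacism]
  togaru → togar   [apocope]
  togar → toyar   [unconditioned shift]
  toyar → tuyar   [vowel merger]
  giving Moviki tuyar.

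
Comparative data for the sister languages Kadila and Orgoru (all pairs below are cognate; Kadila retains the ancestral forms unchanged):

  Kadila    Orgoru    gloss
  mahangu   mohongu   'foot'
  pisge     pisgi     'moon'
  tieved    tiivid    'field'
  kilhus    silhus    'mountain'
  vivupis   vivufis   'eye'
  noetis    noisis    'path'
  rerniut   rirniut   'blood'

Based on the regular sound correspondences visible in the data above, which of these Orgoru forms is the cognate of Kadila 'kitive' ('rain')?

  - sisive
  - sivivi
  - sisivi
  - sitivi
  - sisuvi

kilhus ~ silhus — Kadila k corresponds to Orgoru s word-initially before a front vowel.
noetis ~ noisis — Kadila t corresponds to Orgoru s between vowels (before a front vowel).
pisge ~ pisgi — Kadila e corresponds to Orgoru i word-finally.
Applying these to Kadila 'kitive':
  kitive → sitive   (k→s word-initially before a front vowel)
  sitive → sisive   (t→s between vowels (before a front vowel))
  sisive → sisivi   (e→i word-finally)
So the Orgoru cognate is 'sisivi'.

sisivi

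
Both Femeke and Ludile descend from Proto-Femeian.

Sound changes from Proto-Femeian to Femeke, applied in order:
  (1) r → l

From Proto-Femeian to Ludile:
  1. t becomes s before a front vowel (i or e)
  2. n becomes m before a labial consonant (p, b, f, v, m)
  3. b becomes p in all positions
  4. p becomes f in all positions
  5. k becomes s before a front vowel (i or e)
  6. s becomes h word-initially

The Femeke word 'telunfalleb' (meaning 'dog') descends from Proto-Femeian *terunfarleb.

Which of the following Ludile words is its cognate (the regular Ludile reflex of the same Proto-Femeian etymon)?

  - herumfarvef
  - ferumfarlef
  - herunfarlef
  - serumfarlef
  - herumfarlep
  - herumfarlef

herumfarlef

Ludile: *terunfarleb
  terunfarleb → serunfarleb   [palatalisation]
  serunfarleb → serumfarleb   [nasal place assimilation]
  serumfarleb → serumfarlep   [unconditioned shift]
  serumfarlep → serumfarlef   [unconditioned shift]
  serumfarlef (rule 5 does not apply)
  serumfarlef → herumfarlef   [debuccalisation]
  giving Ludile herumfarlef.
Only 'herumfarlef' matches the regular Ludile development of *terunfarleb.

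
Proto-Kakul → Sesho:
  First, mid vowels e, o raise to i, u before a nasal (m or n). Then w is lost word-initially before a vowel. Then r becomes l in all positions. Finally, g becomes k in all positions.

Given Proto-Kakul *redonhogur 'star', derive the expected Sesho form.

ledunhokul

Sesho: start from *redonhogur.
  rule 1 (pre-nasal raising): redonhogur → redunhogur
  rule 2: no change — redunhogur
  rule 3 (unconditioned shift): redunhogur → ledunhogul
  rule 4 (unconditioned shift): ledunhogul → ledunhokul
  ⇒ Sesho ledunhokul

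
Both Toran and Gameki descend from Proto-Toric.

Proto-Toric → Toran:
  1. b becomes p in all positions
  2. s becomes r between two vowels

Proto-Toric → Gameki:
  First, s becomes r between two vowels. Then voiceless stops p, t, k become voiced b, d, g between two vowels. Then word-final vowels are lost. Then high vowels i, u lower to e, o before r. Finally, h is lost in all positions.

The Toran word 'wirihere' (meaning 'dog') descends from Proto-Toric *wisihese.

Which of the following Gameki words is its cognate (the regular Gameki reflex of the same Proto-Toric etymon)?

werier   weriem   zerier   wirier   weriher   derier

Gameki: *wisihese > wirihere > wiriher > weriher > werier  (by rhotacism, apocope, pre-rhotic lowering, h-loss)

werier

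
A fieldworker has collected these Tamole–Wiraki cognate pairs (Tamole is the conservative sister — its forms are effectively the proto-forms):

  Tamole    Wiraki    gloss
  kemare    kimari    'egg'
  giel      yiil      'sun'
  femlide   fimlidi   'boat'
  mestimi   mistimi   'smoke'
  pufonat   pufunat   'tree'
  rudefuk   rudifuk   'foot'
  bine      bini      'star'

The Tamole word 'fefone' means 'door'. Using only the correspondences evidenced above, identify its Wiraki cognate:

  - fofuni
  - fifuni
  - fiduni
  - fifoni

rudefuk ~ rudifuk — Tamole e corresponds to Wiraki i after a consonant, before a labial obstruent.
pufonat ~ pufunat — Tamole o corresponds to Wiraki u after a consonant, before a nasal.
kemare ~ kimari, femlide ~ fimlidi — Tamole e corresponds to Wiraki i word-finally.
Applying these to Tamole 'fefone':
  fefone → fifone   (e→i after a consonant, before a labial obstruent)
  fifone → fifune   (o→u after a consonant, before a nasal)
  fifune → fifuni   (e→i word-finally)
So the Wiraki cognate is 'fifuni'.

fifuni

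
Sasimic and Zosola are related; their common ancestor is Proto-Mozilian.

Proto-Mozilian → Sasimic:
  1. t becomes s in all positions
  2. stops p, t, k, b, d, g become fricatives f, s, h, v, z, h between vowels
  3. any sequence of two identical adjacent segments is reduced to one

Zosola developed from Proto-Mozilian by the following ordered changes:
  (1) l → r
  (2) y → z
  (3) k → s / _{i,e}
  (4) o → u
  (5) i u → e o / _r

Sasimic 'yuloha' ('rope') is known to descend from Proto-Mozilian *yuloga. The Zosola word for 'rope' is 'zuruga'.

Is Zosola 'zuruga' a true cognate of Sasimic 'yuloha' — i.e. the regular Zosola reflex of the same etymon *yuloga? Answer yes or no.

Derive the expected Zosola reflex of *yuloga:
Zosola: *yuloga
  yuloga → yuroga   [unconditioned shift]
  yuroga → zuroga   [unconditioned shift]
  zuroga (rule 3 does not apply)
  zuroga → zuruga   [vowel merger]
  zuruga → zoruga   [pre-rhotic lowering]
  giving Zosola zoruga.
The regular Zosola reflex would be 'zoruga', but the attested form is 'zuruga'. The correspondence is irregular, so they are not cognates (the Zosola form has a different source).

no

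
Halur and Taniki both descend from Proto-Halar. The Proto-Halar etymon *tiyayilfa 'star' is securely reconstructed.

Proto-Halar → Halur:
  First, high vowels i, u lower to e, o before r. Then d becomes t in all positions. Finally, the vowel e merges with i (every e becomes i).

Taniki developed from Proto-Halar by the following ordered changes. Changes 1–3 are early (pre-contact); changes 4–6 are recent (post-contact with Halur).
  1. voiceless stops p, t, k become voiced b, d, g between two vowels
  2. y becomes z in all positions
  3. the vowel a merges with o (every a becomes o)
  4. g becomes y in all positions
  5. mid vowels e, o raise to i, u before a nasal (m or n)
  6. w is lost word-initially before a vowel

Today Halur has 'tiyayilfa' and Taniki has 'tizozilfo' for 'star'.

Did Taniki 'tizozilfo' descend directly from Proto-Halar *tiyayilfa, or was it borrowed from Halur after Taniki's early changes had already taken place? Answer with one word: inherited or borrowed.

inherited

If inherited, *tiyayilfa would pass through all of Taniki's changes:
Taniki: *tiyayilfa > tizazilfa > tizozilfo  (by unconditioned shift, vowel merger)
If borrowed from Halur 'tiyayilfa' after the early changes, it would undergo only the recent ones:
  rule 4 (unconditioned shift): no change (tiyayilfa)
  rule 5 (pre-nasal raising): no change (tiyayilfa)
  rule 6 (glide loss): no change (tiyayilfa)
  ⇒ as a loan: tiyayilfa
Taniki 'tizozilfo' matches the inherited outcome exactly, so it is an inherited cognate, not a loan.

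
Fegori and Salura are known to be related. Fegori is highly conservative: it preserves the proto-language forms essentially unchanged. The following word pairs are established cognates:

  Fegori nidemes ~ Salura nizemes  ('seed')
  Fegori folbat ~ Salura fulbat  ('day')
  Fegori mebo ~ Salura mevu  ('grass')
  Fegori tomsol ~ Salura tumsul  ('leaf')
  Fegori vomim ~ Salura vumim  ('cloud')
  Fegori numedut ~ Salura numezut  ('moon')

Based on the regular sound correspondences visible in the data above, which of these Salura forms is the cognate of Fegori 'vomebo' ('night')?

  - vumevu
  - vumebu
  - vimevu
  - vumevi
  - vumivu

vumevu

tomsol ~ tumsul, vomim ~ vumim — Fegori o corresponds to Salura u after a consonant, before a nasal.
mebo ~ mevu — Fegori b corresponds to Salura v between vowels (before a back vowel).
mebo ~ mevu — Fegori o corresponds to Salura u word-finally.
Applying these to Fegori 'vomebo':
  vomebo → vumebo   (o→u after a consonant, before a nasal)
  vumebo → vumevo   (b→v between vowels (before a back vowel))
  vumevo → vumevu   (o→u word-finally)
So the Salura cognate is 'vumevu'.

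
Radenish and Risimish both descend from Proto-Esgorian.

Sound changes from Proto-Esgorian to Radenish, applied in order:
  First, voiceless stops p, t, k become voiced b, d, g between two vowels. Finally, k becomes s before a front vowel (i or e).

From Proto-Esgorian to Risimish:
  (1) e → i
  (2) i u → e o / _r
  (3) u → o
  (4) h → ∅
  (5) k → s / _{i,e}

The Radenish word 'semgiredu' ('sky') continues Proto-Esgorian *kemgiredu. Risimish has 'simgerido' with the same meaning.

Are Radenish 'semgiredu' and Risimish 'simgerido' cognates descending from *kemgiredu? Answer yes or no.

yes

Derive the expected Risimish reflex of *kemgiredu:
Risimish: start from *kemgiredu.
  rule 1 (vowel merger): kemgiredu → kimgiridu
  rule 2 (pre-rhotic lowering): kimgiridu → kimgeridu
  rule 3 (vowel merger): kimgeridu → kimgerido
  rule 4: no change — kimgerido
  rule 5 (palatalisation): kimgerido → simgerido
  ⇒ Risimish simgerido
Risimish 'simgerido' matches the regular reflex exactly, so the pair is cognate.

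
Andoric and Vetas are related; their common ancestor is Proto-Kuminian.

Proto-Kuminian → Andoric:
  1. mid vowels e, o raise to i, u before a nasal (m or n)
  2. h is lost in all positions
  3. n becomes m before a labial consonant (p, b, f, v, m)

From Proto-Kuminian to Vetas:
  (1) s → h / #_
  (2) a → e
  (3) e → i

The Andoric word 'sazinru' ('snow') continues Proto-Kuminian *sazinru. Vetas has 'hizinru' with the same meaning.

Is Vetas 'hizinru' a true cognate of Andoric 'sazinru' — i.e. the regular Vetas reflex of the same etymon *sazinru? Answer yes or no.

Derive the expected Vetas reflex of *sazinru:
Vetas: *sazinru
  sazinru → hazinru   [debuccalisation]
  hazinru → hezinru   [vowel merger]
  hezinru → hizinru   [vowel merger]
  giving Vetas hizinru.
Vetas 'hizinru' matches the regular reflex exactly, so the pair is cognate.

yes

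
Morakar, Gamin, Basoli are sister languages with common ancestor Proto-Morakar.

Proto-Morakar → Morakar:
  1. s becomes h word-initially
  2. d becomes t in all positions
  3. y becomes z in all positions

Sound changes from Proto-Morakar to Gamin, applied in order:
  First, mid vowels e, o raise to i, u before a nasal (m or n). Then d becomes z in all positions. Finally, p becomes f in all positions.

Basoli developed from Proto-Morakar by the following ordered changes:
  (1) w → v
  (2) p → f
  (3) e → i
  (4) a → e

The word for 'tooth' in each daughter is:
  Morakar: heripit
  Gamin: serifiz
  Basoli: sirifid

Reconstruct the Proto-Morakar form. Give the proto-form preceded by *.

Position 5: Morakar has p, Gamin has f, Basoli has f. Morakar preserves p here (none of its changes turn any other segment into p), so the proto-segment is *p.
Position 7: Morakar has t, Gamin has z, Basoli has d. Basoli preserves d here (none of its changes turn any other segment into d), so the proto-segment is *d.
Continuing position by position gives *seripid; check it forward:
Morakar: *seripid
  seripid → heripid   [debuccalisation]
  heripid → heripit   [unconditioned shift]
  heripit (rule 3 does not apply)
  giving Morakar heripit.
Gamin: start from *seripid.
  rule 1: no change — seripid
  rule 2 (unconditioned shift): seripid → seripiz
  rule 3 (unconditioned shift): seripiz → serifiz
  ⇒ Gamin serifiz
Basoli: start from *seripid.
  rule 1: no change — seripid
  rule 2 (unconditioned shift): seripid → serifid
  rule 3 (vowel merger): serifid → sirifid
  rule 4: no change — sirifid
  ⇒ Basoli sirifid
No other proto-form is consistent with every reflex, so the reconstruction is *seripid.

*seripid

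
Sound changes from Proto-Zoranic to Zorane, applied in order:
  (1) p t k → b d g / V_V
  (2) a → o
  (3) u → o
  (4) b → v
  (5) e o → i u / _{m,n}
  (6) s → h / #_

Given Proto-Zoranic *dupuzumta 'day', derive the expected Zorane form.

Zorane: *dupuzumta > dubuzumta > dubuzumto > dobozomto > dovozomto > dovozumto  (by intervocalic voicing, vowel merger, vowel merger, unconditioned shift, pre-nasal raising)

dovozumto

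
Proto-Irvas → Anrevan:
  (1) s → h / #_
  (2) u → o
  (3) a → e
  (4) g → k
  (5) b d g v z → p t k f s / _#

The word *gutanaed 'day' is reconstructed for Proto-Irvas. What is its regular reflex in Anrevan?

koteneet

Anrevan: *gutanaed > gotanaed > goteneed > koteneed > koteneet  (by vowel merger, vowel merger, unconditioned shift, final devoicing)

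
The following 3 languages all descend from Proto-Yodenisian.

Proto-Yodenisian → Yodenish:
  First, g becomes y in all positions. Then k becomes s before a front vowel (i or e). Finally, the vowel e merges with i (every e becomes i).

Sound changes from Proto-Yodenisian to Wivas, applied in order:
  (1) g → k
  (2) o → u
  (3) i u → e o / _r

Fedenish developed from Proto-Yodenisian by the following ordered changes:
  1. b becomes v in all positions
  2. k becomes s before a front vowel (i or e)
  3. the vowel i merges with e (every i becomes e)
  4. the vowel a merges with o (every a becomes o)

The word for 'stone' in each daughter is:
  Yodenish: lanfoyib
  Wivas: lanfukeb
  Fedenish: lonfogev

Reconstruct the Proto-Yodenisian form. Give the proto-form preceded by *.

Position 5: Yodenish has o, Wivas has u, Fedenish has o. Yodenish preserves o here (none of its changes turn any other segment into o), so the proto-segment is *o.
Position 2: Yodenish has a, Wivas has a, Fedenish has o. Yodenish preserves a here (none of its changes turn any other segment into a), so the proto-segment is *a.
Position 8: Yodenish has b, Wivas has b, Fedenish has v. Yodenish preserves b here (none of its changes turn any other segment into b), so the proto-segment is *b.
Continuing position by position gives *lanfogeb; check it forward:
Yodenish: *lanfogeb
  lanfogeb → lanfoyeb   [unconditioned shift]
  lanfoyeb (rule 2 does not apply)
  lanfoyeb → lanfoyib   [vowel merger]
  giving Yodenish lanfoyib.
Wivas: *lanfogeb
  lanfogeb → lanfokeb   [unconditioned shift]
  lanfokeb → lanfukeb   [vowel merger]
  lanfukeb (rule 3 does not apply)
  giving Wivas lanfukeb.
Fedenish: *lanfogeb > lanfogev > lonfogev  (by unconditioned shift, vowel merger)
No other proto-form is consistent with every reflex, so the reconstruction is *lanfogeb.

*lanfogeb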